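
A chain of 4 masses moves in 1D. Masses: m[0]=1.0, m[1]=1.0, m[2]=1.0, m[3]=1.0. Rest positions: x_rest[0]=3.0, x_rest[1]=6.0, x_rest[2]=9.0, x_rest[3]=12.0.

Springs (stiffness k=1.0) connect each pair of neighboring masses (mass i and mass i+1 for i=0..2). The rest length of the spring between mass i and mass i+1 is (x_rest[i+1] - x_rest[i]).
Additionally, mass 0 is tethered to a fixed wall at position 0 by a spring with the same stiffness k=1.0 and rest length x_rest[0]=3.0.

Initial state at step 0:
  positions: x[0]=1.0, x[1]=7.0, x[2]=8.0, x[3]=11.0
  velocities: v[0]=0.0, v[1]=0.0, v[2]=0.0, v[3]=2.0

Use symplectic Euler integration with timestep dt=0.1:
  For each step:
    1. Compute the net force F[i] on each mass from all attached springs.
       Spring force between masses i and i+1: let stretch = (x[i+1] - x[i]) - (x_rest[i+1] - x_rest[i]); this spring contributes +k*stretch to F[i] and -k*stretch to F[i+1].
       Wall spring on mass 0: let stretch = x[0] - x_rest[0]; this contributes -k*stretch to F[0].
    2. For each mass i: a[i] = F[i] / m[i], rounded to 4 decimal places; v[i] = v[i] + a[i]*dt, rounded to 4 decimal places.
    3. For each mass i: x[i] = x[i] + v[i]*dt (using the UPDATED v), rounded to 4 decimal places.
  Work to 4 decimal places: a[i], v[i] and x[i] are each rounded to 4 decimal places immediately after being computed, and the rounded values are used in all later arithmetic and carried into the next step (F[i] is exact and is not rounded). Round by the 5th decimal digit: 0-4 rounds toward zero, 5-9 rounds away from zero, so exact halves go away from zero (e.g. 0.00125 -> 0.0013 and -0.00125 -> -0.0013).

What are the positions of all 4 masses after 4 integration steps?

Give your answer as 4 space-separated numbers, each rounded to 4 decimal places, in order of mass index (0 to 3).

Step 0: x=[1.0000 7.0000 8.0000 11.0000] v=[0.0000 0.0000 0.0000 2.0000]
Step 1: x=[1.0500 6.9500 8.0200 11.2000] v=[0.5000 -0.5000 0.2000 2.0000]
Step 2: x=[1.1485 6.8517 8.0611 11.3982] v=[0.9850 -0.9830 0.4110 1.9820]
Step 3: x=[1.2926 6.7085 8.1235 11.5930] v=[1.4405 -1.4324 0.6238 1.9483]
Step 4: x=[1.4779 6.5253 8.2064 11.7831] v=[1.8528 -1.8325 0.8293 1.9014]

Answer: 1.4779 6.5253 8.2064 11.7831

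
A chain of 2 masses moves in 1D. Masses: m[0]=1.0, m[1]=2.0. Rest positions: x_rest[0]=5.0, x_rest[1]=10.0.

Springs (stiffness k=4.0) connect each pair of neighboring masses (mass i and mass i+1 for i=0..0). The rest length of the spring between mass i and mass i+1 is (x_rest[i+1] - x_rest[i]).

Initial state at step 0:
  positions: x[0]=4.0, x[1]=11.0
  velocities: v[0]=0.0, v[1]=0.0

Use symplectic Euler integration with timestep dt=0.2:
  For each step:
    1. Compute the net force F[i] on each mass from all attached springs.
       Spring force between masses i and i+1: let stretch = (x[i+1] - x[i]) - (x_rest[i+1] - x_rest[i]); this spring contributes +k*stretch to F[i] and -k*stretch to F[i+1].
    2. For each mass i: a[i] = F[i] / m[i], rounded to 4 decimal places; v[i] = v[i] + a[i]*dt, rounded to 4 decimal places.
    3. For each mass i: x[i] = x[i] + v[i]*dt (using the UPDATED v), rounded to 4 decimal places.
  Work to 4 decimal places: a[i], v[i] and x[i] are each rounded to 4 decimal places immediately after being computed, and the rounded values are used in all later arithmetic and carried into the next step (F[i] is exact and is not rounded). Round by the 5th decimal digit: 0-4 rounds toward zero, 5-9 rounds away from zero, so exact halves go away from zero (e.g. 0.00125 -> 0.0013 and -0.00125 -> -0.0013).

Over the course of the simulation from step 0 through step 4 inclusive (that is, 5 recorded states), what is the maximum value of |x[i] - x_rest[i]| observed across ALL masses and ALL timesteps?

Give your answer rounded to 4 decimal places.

Answer: 1.1726

Derivation:
Step 0: x=[4.0000 11.0000] v=[0.0000 0.0000]
Step 1: x=[4.3200 10.8400] v=[1.6000 -0.8000]
Step 2: x=[4.8832 10.5584] v=[2.8160 -1.4080]
Step 3: x=[5.5544 10.2228] v=[3.3562 -1.6781]
Step 4: x=[6.1726 9.9137] v=[3.0909 -1.5455]
Max displacement = 1.1726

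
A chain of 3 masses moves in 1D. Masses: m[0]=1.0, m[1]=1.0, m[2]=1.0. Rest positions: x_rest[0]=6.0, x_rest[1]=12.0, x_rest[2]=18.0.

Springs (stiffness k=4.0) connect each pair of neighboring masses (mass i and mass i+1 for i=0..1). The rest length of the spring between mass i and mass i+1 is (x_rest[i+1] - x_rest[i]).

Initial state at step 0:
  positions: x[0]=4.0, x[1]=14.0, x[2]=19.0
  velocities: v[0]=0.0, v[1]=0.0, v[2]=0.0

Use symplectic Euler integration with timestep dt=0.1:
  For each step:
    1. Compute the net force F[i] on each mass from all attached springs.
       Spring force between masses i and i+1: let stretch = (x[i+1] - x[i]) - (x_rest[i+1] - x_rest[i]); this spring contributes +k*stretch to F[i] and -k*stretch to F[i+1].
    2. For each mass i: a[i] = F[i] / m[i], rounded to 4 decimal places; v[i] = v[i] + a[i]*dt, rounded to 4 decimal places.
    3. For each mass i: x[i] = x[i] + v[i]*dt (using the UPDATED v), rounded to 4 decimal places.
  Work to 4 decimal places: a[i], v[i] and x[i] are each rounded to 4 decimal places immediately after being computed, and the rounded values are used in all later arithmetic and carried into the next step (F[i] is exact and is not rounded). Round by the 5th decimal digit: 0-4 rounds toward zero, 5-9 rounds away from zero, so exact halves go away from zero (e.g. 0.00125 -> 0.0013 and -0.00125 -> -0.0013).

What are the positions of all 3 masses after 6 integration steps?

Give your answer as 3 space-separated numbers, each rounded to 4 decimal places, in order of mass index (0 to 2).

Step 0: x=[4.0000 14.0000 19.0000] v=[0.0000 0.0000 0.0000]
Step 1: x=[4.1600 13.8000 19.0400] v=[1.6000 -2.0000 0.4000]
Step 2: x=[4.4656 13.4240 19.1104] v=[3.0560 -3.7600 0.7040]
Step 3: x=[4.8895 12.9171 19.1933] v=[4.2394 -5.0688 0.8294]
Step 4: x=[5.3945 12.3402 19.2652] v=[5.0504 -5.7694 0.7189]
Step 5: x=[5.9374 11.7624 19.3001] v=[5.4287 -5.7777 0.3489]
Step 6: x=[6.4733 11.2531 19.2735] v=[5.3587 -5.0926 -0.2662]

Answer: 6.4733 11.2531 19.2735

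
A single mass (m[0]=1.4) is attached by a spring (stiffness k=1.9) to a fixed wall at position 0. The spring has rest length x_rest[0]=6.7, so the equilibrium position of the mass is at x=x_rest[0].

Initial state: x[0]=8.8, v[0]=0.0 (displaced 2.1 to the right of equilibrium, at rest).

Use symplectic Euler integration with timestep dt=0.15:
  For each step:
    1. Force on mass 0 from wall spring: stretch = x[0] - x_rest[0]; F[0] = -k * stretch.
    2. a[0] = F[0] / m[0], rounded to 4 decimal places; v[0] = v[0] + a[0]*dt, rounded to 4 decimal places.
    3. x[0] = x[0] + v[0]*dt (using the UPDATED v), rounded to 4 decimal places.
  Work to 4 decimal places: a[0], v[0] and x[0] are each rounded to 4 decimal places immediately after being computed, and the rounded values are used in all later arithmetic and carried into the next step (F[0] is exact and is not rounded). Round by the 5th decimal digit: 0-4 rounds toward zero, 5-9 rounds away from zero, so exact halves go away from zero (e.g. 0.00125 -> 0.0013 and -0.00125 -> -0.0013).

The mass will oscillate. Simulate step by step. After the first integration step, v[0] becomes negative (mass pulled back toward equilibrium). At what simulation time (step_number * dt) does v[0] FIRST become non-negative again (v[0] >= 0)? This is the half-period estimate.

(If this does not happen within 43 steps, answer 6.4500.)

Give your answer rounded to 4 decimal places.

Step 0: x=[8.8000] v=[0.0000]
Step 1: x=[8.7359] v=[-0.4275]
Step 2: x=[8.6096] v=[-0.8420]
Step 3: x=[8.4250] v=[-1.2307]
Step 4: x=[8.1877] v=[-1.5819]
Step 5: x=[7.9050] v=[-1.8848]
Step 6: x=[7.5855] v=[-2.1301]
Step 7: x=[7.2389] v=[-2.3104]
Step 8: x=[6.8759] v=[-2.4201]
Step 9: x=[6.5075] v=[-2.4559]
Step 10: x=[6.1450] v=[-2.4167]
Step 11: x=[5.7994] v=[-2.3037]
Step 12: x=[5.4813] v=[-2.1204]
Step 13: x=[5.2005] v=[-1.8723]
Step 14: x=[4.9654] v=[-1.5671]
Step 15: x=[4.7833] v=[-1.2140]
Step 16: x=[4.6597] v=[-0.8238]
Step 17: x=[4.5984] v=[-0.4085]
Step 18: x=[4.6013] v=[0.0193]
First v>=0 after going negative at step 18, time=2.7000

Answer: 2.7000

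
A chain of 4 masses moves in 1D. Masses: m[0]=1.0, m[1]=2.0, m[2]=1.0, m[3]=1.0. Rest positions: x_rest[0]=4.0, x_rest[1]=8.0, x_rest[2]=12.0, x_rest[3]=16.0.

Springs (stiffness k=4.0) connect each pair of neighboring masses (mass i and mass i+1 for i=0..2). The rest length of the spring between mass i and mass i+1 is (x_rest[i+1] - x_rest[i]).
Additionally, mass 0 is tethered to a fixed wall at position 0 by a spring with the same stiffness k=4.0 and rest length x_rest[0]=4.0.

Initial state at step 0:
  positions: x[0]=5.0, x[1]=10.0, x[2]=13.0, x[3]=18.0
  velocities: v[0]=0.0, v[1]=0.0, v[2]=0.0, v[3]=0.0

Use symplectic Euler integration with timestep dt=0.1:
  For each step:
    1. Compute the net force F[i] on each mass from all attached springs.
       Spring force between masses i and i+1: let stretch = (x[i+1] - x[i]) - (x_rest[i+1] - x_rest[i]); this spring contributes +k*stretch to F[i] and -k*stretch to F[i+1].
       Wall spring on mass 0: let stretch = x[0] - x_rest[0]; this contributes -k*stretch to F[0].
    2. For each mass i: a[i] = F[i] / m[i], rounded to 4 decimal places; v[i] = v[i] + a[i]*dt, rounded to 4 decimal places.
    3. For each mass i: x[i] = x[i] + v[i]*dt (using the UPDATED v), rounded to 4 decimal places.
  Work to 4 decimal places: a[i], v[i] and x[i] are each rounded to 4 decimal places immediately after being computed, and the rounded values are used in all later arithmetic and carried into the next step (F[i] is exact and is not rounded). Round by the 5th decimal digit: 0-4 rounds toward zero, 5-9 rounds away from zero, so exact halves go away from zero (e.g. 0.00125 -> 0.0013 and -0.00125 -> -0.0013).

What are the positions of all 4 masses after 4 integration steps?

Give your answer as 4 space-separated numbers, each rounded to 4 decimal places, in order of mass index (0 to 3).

Answer: 4.9778 9.6456 13.6635 17.6680

Derivation:
Step 0: x=[5.0000 10.0000 13.0000 18.0000] v=[0.0000 0.0000 0.0000 0.0000]
Step 1: x=[5.0000 9.9600 13.0800 17.9600] v=[0.0000 -0.4000 0.8000 -0.4000]
Step 2: x=[4.9984 9.8832 13.2304 17.8848] v=[-0.0160 -0.7680 1.5040 -0.7520]
Step 3: x=[4.9923 9.7757 13.4331 17.7834] v=[-0.0614 -1.0755 2.0269 -1.0138]
Step 4: x=[4.9778 9.6456 13.6635 17.6680] v=[-0.1450 -1.3007 2.3041 -1.1539]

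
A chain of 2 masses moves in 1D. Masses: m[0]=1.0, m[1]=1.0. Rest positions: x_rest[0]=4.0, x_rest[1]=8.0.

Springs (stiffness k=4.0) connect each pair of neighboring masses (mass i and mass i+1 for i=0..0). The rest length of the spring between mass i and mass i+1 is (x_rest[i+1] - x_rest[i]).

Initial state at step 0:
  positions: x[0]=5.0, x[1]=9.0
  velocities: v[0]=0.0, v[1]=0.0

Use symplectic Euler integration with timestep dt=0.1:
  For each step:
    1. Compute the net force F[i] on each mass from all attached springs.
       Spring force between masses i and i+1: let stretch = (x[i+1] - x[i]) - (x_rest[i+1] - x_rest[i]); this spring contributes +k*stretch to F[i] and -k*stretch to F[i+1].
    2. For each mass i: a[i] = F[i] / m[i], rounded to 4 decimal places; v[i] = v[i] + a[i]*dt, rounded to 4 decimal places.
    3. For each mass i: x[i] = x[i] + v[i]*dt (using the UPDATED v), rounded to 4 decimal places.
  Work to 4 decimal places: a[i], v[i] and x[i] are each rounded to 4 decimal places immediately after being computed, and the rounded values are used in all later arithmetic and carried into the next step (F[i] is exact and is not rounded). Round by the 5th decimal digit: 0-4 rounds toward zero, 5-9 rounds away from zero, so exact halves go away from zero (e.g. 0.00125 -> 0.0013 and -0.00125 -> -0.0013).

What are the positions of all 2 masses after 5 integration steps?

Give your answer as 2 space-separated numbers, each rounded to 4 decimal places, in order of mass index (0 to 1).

Answer: 5.0000 9.0000

Derivation:
Step 0: x=[5.0000 9.0000] v=[0.0000 0.0000]
Step 1: x=[5.0000 9.0000] v=[0.0000 0.0000]
Step 2: x=[5.0000 9.0000] v=[0.0000 0.0000]
Step 3: x=[5.0000 9.0000] v=[0.0000 0.0000]
Step 4: x=[5.0000 9.0000] v=[0.0000 0.0000]
Step 5: x=[5.0000 9.0000] v=[0.0000 0.0000]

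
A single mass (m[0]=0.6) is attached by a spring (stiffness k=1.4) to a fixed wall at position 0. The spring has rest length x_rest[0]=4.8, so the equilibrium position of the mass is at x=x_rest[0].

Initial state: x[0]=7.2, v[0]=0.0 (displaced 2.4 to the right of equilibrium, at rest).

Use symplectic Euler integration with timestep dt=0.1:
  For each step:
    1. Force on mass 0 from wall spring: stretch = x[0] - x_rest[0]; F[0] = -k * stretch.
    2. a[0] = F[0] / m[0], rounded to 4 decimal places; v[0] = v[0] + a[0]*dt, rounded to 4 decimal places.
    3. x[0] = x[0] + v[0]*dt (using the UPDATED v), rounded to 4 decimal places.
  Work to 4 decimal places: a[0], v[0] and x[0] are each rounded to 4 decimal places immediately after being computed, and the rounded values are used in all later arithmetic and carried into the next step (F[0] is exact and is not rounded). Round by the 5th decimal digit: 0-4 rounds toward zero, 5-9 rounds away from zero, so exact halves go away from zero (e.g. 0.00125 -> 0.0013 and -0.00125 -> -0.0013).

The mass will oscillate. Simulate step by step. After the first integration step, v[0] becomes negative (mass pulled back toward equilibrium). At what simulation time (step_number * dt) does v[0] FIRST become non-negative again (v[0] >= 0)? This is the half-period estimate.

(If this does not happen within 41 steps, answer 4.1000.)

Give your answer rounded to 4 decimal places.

Answer: 2.1000

Derivation:
Step 0: x=[7.2000] v=[0.0000]
Step 1: x=[7.1440] v=[-0.5600]
Step 2: x=[7.0333] v=[-1.1069]
Step 3: x=[6.8705] v=[-1.6280]
Step 4: x=[6.6594] v=[-2.1111]
Step 5: x=[6.4049] v=[-2.5450]
Step 6: x=[6.1130] v=[-2.9195]
Step 7: x=[5.7904] v=[-3.2259]
Step 8: x=[5.4447] v=[-3.4570]
Step 9: x=[5.0840] v=[-3.6074]
Step 10: x=[4.7166] v=[-3.6737]
Step 11: x=[4.3512] v=[-3.6542]
Step 12: x=[3.9963] v=[-3.5495]
Step 13: x=[3.6601] v=[-3.3620]
Step 14: x=[3.3505] v=[-3.0960]
Step 15: x=[3.0747] v=[-2.7578]
Step 16: x=[2.8392] v=[-2.3552]
Step 17: x=[2.6494] v=[-1.8977]
Step 18: x=[2.5098] v=[-1.3959]
Step 19: x=[2.4237] v=[-0.8615]
Step 20: x=[2.3930] v=[-0.3070]
Step 21: x=[2.4185] v=[0.2546]
First v>=0 after going negative at step 21, time=2.1000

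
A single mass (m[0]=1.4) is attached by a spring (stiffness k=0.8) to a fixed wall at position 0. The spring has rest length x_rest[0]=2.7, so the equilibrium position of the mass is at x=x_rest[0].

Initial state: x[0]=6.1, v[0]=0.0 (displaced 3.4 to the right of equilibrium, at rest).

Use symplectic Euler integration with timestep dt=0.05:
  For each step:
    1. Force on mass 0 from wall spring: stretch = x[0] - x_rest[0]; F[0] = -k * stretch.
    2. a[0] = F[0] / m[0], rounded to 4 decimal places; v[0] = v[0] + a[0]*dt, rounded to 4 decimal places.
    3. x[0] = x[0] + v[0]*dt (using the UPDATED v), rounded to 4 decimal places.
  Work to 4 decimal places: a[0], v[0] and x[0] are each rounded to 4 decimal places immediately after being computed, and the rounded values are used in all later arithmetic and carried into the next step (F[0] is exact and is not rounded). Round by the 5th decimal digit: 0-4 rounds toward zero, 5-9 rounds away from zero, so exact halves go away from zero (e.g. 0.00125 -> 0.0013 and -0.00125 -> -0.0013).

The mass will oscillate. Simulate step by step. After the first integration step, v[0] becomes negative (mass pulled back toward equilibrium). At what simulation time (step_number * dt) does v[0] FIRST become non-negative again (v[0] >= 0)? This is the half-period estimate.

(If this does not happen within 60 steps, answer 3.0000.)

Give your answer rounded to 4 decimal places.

Step 0: x=[6.1000] v=[0.0000]
Step 1: x=[6.0951] v=[-0.0971]
Step 2: x=[6.0854] v=[-0.1941]
Step 3: x=[6.0709] v=[-0.2908]
Step 4: x=[6.0515] v=[-0.3871]
Step 5: x=[6.0274] v=[-0.4829]
Step 6: x=[5.9985] v=[-0.5780]
Step 7: x=[5.9649] v=[-0.6722]
Step 8: x=[5.9266] v=[-0.7655]
Step 9: x=[5.8837] v=[-0.8577]
Step 10: x=[5.8363] v=[-0.9487]
Step 11: x=[5.7844] v=[-1.0383]
Step 12: x=[5.7281] v=[-1.1264]
Step 13: x=[5.6675] v=[-1.2129]
Step 14: x=[5.6026] v=[-1.2977]
Step 15: x=[5.5336] v=[-1.3806]
Step 16: x=[5.4605] v=[-1.4616]
Step 17: x=[5.3835] v=[-1.5405]
Step 18: x=[5.3026] v=[-1.6172]
Step 19: x=[5.2180] v=[-1.6916]
Step 20: x=[5.1298] v=[-1.7635]
Step 21: x=[5.0382] v=[-1.8329]
Step 22: x=[4.9432] v=[-1.8997]
Step 23: x=[4.8450] v=[-1.9638]
Step 24: x=[4.7437] v=[-2.0251]
Step 25: x=[4.6395] v=[-2.0835]
Step 26: x=[4.5326] v=[-2.1389]
Step 27: x=[4.4230] v=[-2.1913]
Step 28: x=[4.3110] v=[-2.2405]
Step 29: x=[4.1967] v=[-2.2865]
Step 30: x=[4.0802] v=[-2.3293]
Step 31: x=[3.9618] v=[-2.3687]
Step 32: x=[3.8416] v=[-2.4048]
Step 33: x=[3.7197] v=[-2.4374]
Step 34: x=[3.5964] v=[-2.4665]
Step 35: x=[3.4718] v=[-2.4921]
Step 36: x=[3.3461] v=[-2.5142]
Step 37: x=[3.2195] v=[-2.5327]
Step 38: x=[3.0921] v=[-2.5475]
Step 39: x=[2.9642] v=[-2.5587]
Step 40: x=[2.8359] v=[-2.5663]
Step 41: x=[2.7074] v=[-2.5702]
Step 42: x=[2.5789] v=[-2.5704]
Step 43: x=[2.4506] v=[-2.5669]
Step 44: x=[2.3226] v=[-2.5598]
Step 45: x=[2.1952] v=[-2.5490]
Step 46: x=[2.0685] v=[-2.5346]
Step 47: x=[1.9427] v=[-2.5166]
Step 48: x=[1.8180] v=[-2.4950]
Step 49: x=[1.6945] v=[-2.4698]
Step 50: x=[1.5724] v=[-2.4411]
Step 51: x=[1.4520] v=[-2.4089]
Step 52: x=[1.3333] v=[-2.3732]
Step 53: x=[1.2166] v=[-2.3342]
Step 54: x=[1.1020] v=[-2.2918]
Step 55: x=[0.9897] v=[-2.2461]
Step 56: x=[0.8798] v=[-2.1972]
Step 57: x=[0.7725] v=[-2.1452]
Step 58: x=[0.6680] v=[-2.0901]
Step 59: x=[0.5664] v=[-2.0320]
Step 60: x=[0.4679] v=[-1.9710]
v[0] did not become non-negative within 60 steps; using fallback time=3.0000

Answer: 3.0000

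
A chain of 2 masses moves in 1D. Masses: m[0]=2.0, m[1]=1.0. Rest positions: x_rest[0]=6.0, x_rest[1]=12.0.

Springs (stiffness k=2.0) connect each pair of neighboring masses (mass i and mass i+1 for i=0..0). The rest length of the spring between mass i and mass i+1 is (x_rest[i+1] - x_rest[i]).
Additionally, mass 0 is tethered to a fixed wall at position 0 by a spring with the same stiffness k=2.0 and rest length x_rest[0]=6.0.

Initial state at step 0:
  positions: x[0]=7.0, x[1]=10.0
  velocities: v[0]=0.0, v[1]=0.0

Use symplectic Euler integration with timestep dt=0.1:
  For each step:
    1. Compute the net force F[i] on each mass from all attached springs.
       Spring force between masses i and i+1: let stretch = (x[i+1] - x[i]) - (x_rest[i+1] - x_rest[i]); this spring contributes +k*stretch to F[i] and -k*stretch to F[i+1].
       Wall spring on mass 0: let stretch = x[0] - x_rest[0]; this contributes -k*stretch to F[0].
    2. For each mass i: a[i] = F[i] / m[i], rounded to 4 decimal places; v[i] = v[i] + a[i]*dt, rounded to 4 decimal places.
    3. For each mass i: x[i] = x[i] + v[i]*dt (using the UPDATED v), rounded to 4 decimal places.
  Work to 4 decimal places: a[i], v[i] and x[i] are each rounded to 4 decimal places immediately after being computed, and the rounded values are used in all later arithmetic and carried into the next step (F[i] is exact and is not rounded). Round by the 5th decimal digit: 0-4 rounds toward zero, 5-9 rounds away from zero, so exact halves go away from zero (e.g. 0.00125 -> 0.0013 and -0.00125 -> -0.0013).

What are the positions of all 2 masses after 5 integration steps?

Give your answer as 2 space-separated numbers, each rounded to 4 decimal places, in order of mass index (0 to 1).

Answer: 6.4477 10.8319

Derivation:
Step 0: x=[7.0000 10.0000] v=[0.0000 0.0000]
Step 1: x=[6.9600 10.0600] v=[-0.4000 0.6000]
Step 2: x=[6.8814 10.1780] v=[-0.7860 1.1800]
Step 3: x=[6.7670 10.3501] v=[-1.1445 1.7207]
Step 4: x=[6.6207 10.5705] v=[-1.4629 2.2041]
Step 5: x=[6.4477 10.8319] v=[-1.7300 2.6141]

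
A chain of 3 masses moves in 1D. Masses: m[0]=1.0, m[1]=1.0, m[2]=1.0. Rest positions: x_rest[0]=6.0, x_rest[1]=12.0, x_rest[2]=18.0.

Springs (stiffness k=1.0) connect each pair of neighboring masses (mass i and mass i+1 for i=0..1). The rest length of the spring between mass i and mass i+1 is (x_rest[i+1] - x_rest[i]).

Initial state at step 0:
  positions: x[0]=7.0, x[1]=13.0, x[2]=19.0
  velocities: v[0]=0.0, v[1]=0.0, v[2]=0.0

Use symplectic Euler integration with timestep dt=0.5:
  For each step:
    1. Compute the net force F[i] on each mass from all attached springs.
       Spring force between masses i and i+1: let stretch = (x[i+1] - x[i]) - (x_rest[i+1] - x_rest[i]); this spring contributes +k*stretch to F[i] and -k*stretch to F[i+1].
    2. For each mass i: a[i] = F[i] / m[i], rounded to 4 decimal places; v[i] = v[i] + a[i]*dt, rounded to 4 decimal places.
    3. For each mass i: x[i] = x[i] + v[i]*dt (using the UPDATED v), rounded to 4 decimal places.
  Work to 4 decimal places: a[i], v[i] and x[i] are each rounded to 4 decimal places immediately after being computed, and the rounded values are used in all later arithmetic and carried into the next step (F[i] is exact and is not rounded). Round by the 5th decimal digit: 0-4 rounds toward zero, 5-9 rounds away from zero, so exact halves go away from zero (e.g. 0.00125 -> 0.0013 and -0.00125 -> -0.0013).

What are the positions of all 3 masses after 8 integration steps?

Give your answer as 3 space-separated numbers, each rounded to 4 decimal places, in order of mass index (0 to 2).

Step 0: x=[7.0000 13.0000 19.0000] v=[0.0000 0.0000 0.0000]
Step 1: x=[7.0000 13.0000 19.0000] v=[0.0000 0.0000 0.0000]
Step 2: x=[7.0000 13.0000 19.0000] v=[0.0000 0.0000 0.0000]
Step 3: x=[7.0000 13.0000 19.0000] v=[0.0000 0.0000 0.0000]
Step 4: x=[7.0000 13.0000 19.0000] v=[0.0000 0.0000 0.0000]
Step 5: x=[7.0000 13.0000 19.0000] v=[0.0000 0.0000 0.0000]
Step 6: x=[7.0000 13.0000 19.0000] v=[0.0000 0.0000 0.0000]
Step 7: x=[7.0000 13.0000 19.0000] v=[0.0000 0.0000 0.0000]
Step 8: x=[7.0000 13.0000 19.0000] v=[0.0000 0.0000 0.0000]

Answer: 7.0000 13.0000 19.0000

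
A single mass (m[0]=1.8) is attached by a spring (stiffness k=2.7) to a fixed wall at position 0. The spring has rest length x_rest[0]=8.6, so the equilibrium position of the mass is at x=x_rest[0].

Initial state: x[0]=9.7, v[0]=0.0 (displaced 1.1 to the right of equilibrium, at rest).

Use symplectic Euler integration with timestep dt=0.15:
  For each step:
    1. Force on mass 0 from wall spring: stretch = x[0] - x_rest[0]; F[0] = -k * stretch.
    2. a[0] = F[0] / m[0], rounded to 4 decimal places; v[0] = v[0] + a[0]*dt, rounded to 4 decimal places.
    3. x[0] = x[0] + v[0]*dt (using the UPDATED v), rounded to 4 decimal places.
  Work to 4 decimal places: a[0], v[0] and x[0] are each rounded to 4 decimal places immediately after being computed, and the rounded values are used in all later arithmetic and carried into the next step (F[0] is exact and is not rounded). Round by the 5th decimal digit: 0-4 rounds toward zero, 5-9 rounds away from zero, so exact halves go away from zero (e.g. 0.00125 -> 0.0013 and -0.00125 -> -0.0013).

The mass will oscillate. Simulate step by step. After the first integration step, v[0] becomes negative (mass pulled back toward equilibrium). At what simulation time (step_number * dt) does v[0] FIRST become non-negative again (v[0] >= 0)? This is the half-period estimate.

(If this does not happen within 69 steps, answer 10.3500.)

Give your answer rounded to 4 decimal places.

Step 0: x=[9.7000] v=[0.0000]
Step 1: x=[9.6629] v=[-0.2475]
Step 2: x=[9.5899] v=[-0.4867]
Step 3: x=[9.4835] v=[-0.7094]
Step 4: x=[9.3473] v=[-0.9082]
Step 5: x=[9.1858] v=[-1.0764]
Step 6: x=[9.0046] v=[-1.2082]
Step 7: x=[8.8097] v=[-1.2992]
Step 8: x=[8.6077] v=[-1.3464]
Step 9: x=[8.4055] v=[-1.3481]
Step 10: x=[8.2099] v=[-1.3043]
Step 11: x=[8.0274] v=[-1.2165]
Step 12: x=[7.8642] v=[-1.0877]
Step 13: x=[7.7259] v=[-0.9221]
Step 14: x=[7.6171] v=[-0.7254]
Step 15: x=[7.5415] v=[-0.5042]
Step 16: x=[7.5016] v=[-0.2660]
Step 17: x=[7.4988] v=[-0.0189]
Step 18: x=[7.5331] v=[0.2289]
First v>=0 after going negative at step 18, time=2.7000

Answer: 2.7000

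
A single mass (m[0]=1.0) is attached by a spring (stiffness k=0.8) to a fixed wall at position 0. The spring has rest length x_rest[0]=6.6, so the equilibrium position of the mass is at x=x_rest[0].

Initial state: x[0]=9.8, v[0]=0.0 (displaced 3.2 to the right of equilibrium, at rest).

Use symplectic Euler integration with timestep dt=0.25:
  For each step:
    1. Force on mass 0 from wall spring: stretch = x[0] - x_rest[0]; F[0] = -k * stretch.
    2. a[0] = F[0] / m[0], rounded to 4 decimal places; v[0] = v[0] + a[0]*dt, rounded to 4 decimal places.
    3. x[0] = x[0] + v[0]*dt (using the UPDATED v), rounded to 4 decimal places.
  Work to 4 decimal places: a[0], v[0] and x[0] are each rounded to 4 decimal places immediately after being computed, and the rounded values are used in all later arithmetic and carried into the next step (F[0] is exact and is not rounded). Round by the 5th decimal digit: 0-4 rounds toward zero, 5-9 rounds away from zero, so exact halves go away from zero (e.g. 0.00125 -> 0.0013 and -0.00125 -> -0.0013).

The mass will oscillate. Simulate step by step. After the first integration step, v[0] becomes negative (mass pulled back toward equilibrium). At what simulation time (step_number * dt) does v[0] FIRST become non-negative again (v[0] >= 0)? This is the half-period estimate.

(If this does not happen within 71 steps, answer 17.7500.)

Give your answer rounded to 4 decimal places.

Answer: 3.7500

Derivation:
Step 0: x=[9.8000] v=[0.0000]
Step 1: x=[9.6400] v=[-0.6400]
Step 2: x=[9.3280] v=[-1.2480]
Step 3: x=[8.8796] v=[-1.7936]
Step 4: x=[8.3172] v=[-2.2495]
Step 5: x=[7.6690] v=[-2.5930]
Step 6: x=[6.9673] v=[-2.8068]
Step 7: x=[6.2472] v=[-2.8803]
Step 8: x=[5.5448] v=[-2.8098]
Step 9: x=[4.8951] v=[-2.5988]
Step 10: x=[4.3307] v=[-2.2578]
Step 11: x=[3.8797] v=[-1.8040]
Step 12: x=[3.5647] v=[-1.2600]
Step 13: x=[3.4015] v=[-0.6530]
Step 14: x=[3.3982] v=[-0.0133]
Step 15: x=[3.5550] v=[0.6271]
First v>=0 after going negative at step 15, time=3.7500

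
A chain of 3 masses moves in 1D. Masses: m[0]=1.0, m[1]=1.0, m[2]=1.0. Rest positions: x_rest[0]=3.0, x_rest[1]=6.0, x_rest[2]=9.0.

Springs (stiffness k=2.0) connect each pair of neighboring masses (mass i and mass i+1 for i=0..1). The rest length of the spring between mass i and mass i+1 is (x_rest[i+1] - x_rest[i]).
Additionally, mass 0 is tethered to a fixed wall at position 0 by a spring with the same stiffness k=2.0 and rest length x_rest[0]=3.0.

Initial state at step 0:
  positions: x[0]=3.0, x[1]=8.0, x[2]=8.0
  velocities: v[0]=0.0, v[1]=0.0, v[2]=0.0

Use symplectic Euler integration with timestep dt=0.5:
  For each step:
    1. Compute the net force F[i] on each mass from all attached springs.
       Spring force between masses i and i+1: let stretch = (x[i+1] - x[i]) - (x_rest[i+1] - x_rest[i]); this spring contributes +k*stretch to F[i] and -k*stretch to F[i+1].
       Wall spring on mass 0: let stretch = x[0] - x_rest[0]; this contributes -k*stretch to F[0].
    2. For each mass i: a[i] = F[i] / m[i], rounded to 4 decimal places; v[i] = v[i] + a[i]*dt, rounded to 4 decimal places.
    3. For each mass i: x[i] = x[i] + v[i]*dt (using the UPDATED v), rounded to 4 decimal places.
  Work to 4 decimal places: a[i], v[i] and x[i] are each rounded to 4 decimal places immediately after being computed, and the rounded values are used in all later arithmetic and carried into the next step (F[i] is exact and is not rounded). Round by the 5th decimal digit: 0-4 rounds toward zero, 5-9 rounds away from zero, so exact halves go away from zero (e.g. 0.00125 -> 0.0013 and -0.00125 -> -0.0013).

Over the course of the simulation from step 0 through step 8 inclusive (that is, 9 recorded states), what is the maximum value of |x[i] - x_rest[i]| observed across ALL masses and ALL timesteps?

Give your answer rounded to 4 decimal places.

Step 0: x=[3.0000 8.0000 8.0000] v=[0.0000 0.0000 0.0000]
Step 1: x=[4.0000 5.5000 9.5000] v=[2.0000 -5.0000 3.0000]
Step 2: x=[3.7500 4.2500 10.5000] v=[-0.5000 -2.5000 2.0000]
Step 3: x=[1.8750 5.8750 9.8750] v=[-3.7500 3.2500 -1.2500]
Step 4: x=[1.0625 7.5000 8.7500] v=[-1.6250 3.2500 -2.2500]
Step 5: x=[2.9375 6.5313 8.5000] v=[3.7500 -1.9375 -0.5000]
Step 6: x=[5.1407 4.7500 8.7657] v=[4.4063 -3.5626 0.5313]
Step 7: x=[4.5782 5.1719 8.5235] v=[-1.1251 0.8438 -0.4844]
Step 8: x=[2.0234 6.9728 8.1055] v=[-5.1096 3.6017 -0.8360]
Max displacement = 2.1407

Answer: 2.1407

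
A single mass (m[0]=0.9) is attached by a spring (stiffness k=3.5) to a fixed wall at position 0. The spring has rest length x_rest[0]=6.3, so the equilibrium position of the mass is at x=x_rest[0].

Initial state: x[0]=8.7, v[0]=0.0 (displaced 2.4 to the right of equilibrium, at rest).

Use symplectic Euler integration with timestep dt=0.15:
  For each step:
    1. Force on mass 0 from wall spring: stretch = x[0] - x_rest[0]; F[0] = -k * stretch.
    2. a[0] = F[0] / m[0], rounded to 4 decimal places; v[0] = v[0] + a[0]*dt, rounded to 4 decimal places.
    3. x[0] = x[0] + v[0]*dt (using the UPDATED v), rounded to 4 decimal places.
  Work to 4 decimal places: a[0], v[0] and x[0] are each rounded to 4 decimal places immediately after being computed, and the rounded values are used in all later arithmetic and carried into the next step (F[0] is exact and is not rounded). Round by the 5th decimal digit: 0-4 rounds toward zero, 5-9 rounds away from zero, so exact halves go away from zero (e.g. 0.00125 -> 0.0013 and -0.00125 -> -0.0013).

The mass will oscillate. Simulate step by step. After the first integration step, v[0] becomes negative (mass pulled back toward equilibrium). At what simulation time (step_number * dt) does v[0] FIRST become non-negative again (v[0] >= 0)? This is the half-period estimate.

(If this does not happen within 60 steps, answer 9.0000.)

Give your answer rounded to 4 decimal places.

Step 0: x=[8.7000] v=[0.0000]
Step 1: x=[8.4900] v=[-1.4000]
Step 2: x=[8.0884] v=[-2.6775]
Step 3: x=[7.5303] v=[-3.7207]
Step 4: x=[6.8645] v=[-4.4384]
Step 5: x=[6.1493] v=[-4.7677]
Step 6: x=[5.4473] v=[-4.6798]
Step 7: x=[4.8199] v=[-4.1824]
Step 8: x=[4.3221] v=[-3.3190]
Step 9: x=[3.9973] v=[-2.1652]
Step 10: x=[3.8740] v=[-0.8220]
Step 11: x=[3.9630] v=[0.5932]
First v>=0 after going negative at step 11, time=1.6500

Answer: 1.6500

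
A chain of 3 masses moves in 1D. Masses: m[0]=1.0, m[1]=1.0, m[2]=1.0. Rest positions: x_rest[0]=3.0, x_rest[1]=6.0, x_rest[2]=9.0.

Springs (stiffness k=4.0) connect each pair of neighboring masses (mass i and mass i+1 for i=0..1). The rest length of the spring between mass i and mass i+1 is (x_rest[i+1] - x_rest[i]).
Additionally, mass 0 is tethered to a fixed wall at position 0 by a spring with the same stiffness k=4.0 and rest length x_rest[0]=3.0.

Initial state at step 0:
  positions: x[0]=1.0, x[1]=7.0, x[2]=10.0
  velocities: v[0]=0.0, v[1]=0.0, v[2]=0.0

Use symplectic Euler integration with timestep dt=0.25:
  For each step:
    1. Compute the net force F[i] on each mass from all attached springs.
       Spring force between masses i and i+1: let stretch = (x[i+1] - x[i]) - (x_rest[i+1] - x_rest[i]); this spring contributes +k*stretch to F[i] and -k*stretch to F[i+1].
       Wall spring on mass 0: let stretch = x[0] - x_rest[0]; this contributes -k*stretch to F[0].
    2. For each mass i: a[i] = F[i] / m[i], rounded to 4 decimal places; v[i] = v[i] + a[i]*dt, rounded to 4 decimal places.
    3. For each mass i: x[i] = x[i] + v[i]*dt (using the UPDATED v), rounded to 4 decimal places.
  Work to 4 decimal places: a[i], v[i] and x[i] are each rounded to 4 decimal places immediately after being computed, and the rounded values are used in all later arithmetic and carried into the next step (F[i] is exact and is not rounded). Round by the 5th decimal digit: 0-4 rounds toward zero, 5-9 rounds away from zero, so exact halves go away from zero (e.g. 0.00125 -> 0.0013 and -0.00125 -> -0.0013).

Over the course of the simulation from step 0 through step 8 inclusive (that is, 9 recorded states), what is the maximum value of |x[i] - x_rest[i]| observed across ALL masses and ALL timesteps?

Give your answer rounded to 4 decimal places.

Step 0: x=[1.0000 7.0000 10.0000] v=[0.0000 0.0000 0.0000]
Step 1: x=[2.2500 6.2500 10.0000] v=[5.0000 -3.0000 0.0000]
Step 2: x=[3.9375 5.4375 9.8125] v=[6.7500 -3.2500 -0.7500]
Step 3: x=[5.0156 5.3438 9.2813] v=[4.3125 -0.3750 -2.1250]
Step 4: x=[4.9219 6.1524 8.5157] v=[-0.3749 3.2343 -3.0625]
Step 5: x=[3.9053 7.2442 7.9093] v=[-4.0663 4.3671 -2.4258]
Step 6: x=[2.7471 7.6675 7.8866] v=[-4.6327 1.6933 -0.0909]
Step 7: x=[2.1323 6.9155 8.5591] v=[-2.4594 -3.0080 2.6900]
Step 8: x=[2.1802 5.3786 9.5707] v=[0.1915 -6.1476 4.0464]
Max displacement = 2.0156

Answer: 2.0156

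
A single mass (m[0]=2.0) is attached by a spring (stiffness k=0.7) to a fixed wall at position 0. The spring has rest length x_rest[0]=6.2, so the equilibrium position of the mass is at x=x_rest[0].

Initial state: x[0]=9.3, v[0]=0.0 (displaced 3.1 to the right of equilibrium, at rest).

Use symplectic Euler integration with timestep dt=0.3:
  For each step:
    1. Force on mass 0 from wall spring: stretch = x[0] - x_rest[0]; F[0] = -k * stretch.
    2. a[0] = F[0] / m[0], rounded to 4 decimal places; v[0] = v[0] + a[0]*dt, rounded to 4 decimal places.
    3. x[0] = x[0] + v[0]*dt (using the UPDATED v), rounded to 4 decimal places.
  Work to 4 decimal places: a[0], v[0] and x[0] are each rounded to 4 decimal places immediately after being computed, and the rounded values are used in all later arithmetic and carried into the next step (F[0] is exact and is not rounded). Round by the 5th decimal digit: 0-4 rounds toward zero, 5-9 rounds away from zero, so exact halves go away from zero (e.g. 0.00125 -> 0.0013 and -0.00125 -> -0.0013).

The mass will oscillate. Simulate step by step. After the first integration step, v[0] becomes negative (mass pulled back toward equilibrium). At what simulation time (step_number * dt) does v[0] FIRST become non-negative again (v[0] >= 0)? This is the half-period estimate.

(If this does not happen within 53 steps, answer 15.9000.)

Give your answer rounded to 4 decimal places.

Answer: 5.4000

Derivation:
Step 0: x=[9.3000] v=[0.0000]
Step 1: x=[9.2024] v=[-0.3255]
Step 2: x=[9.0102] v=[-0.6407]
Step 3: x=[8.7295] v=[-0.9358]
Step 4: x=[8.3691] v=[-1.2014]
Step 5: x=[7.9403] v=[-1.4292]
Step 6: x=[7.4567] v=[-1.6119]
Step 7: x=[6.9336] v=[-1.7438]
Step 8: x=[6.3874] v=[-1.8208]
Step 9: x=[5.8353] v=[-1.8405]
Step 10: x=[5.2946] v=[-1.8022]
Step 11: x=[4.7825] v=[-1.7071]
Step 12: x=[4.3150] v=[-1.5583]
Step 13: x=[3.9069] v=[-1.3604]
Step 14: x=[3.5710] v=[-1.1196]
Step 15: x=[3.3180] v=[-0.8435]
Step 16: x=[3.1557] v=[-0.5409]
Step 17: x=[3.0893] v=[-0.2213]
Step 18: x=[3.1209] v=[0.1053]
First v>=0 after going negative at step 18, time=5.4000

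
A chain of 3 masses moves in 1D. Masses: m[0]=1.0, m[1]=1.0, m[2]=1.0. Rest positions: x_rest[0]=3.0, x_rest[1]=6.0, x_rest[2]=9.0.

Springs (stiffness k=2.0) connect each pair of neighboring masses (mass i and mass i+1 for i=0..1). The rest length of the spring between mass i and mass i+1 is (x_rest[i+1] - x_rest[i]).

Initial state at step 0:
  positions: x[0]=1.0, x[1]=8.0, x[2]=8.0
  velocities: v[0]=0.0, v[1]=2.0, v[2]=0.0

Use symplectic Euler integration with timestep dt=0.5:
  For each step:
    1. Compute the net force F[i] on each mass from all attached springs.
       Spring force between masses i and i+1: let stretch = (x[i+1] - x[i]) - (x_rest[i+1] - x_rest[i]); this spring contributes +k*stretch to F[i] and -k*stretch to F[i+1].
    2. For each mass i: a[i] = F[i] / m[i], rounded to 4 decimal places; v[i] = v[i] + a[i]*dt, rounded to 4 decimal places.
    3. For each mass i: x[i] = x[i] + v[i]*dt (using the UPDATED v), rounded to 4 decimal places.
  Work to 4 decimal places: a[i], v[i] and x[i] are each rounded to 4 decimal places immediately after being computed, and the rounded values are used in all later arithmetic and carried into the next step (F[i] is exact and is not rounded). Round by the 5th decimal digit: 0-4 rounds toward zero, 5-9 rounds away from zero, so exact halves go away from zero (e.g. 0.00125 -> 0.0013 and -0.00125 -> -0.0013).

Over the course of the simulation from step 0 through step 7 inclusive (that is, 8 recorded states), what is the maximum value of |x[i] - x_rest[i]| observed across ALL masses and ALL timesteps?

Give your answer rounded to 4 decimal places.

Answer: 3.6016

Derivation:
Step 0: x=[1.0000 8.0000 8.0000] v=[0.0000 2.0000 0.0000]
Step 1: x=[3.0000 5.5000 9.5000] v=[4.0000 -5.0000 3.0000]
Step 2: x=[4.7500 3.7500 10.5000] v=[3.5000 -3.5000 2.0000]
Step 3: x=[4.5000 5.8750 9.6250] v=[-0.5000 4.2500 -1.7500]
Step 4: x=[3.4375 9.1875 8.3750] v=[-2.1250 6.6250 -2.5000]
Step 5: x=[3.7500 9.2188 9.0313] v=[0.6250 0.0625 1.3125]
Step 6: x=[5.2969 6.4219 11.2813] v=[3.0938 -5.5938 4.5000]
Step 7: x=[5.9063 5.4922 12.6016] v=[1.2188 -1.8594 2.6406]
Max displacement = 3.6016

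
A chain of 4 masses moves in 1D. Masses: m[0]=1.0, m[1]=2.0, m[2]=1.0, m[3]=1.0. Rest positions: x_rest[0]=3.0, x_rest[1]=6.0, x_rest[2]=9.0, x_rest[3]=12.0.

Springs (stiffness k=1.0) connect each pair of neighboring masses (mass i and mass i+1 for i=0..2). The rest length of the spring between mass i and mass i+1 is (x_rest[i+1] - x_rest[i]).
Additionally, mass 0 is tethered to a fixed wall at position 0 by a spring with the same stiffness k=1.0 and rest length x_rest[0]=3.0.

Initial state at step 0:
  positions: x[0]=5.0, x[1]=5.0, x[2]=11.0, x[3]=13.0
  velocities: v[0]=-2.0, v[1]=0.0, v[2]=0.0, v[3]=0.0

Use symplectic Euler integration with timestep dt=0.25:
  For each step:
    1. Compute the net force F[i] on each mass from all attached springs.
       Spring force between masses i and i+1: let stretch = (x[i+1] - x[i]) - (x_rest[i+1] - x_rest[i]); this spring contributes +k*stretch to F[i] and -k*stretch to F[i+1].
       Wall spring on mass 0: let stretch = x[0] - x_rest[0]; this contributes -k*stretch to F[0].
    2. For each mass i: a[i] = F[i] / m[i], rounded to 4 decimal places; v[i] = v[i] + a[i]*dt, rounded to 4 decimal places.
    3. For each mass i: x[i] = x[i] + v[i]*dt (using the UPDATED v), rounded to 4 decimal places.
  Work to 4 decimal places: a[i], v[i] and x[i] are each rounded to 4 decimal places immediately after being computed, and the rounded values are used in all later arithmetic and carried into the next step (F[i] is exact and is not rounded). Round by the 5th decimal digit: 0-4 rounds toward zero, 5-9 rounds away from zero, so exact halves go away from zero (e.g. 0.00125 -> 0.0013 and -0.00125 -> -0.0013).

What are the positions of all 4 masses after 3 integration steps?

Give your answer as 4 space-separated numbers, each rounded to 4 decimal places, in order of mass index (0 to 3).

Answer: 2.1120 5.9239 9.7245 13.2815

Derivation:
Step 0: x=[5.0000 5.0000 11.0000 13.0000] v=[-2.0000 0.0000 0.0000 0.0000]
Step 1: x=[4.1875 5.1875 10.7500 13.0625] v=[-3.2500 0.7500 -1.0000 0.2500]
Step 2: x=[3.1758 5.5176 10.2969 13.1680] v=[-4.0469 1.3203 -1.8125 0.4219]
Step 3: x=[2.1120 5.9239 9.7245 13.2815] v=[-4.2554 1.6250 -2.2896 0.4541]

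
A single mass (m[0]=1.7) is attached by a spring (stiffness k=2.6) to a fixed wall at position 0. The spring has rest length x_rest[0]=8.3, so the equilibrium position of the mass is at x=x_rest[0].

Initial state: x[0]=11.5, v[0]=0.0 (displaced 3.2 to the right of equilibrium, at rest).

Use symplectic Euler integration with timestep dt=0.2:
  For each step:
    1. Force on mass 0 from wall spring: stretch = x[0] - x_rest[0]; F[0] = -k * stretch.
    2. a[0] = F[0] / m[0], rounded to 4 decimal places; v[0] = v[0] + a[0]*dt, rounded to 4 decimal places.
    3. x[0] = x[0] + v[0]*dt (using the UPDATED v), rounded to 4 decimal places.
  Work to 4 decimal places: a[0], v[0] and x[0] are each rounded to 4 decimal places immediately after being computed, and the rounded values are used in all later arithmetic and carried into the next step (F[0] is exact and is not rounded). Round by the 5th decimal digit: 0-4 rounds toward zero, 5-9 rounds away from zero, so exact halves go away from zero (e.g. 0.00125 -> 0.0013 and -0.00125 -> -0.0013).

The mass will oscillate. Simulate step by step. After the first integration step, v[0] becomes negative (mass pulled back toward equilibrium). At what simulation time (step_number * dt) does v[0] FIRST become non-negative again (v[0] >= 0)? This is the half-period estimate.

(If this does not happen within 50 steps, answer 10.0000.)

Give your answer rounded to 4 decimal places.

Answer: 2.6000

Derivation:
Step 0: x=[11.5000] v=[0.0000]
Step 1: x=[11.3042] v=[-0.9788]
Step 2: x=[10.9247] v=[-1.8977]
Step 3: x=[10.3846] v=[-2.7005]
Step 4: x=[9.7170] v=[-3.3381]
Step 5: x=[8.9627] v=[-3.7715]
Step 6: x=[8.1679] v=[-3.9742]
Step 7: x=[7.3811] v=[-3.9338]
Step 8: x=[6.6506] v=[-3.6527]
Step 9: x=[6.0210] v=[-3.1482]
Step 10: x=[5.5308] v=[-2.4511]
Step 11: x=[5.2100] v=[-1.6041]
Step 12: x=[5.0782] v=[-0.6589]
Step 13: x=[5.1435] v=[0.3266]
First v>=0 after going negative at step 13, time=2.6000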